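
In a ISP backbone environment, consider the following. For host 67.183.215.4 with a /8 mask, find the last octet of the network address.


Given: IP = 67.183.215.4, prefix = /8
Subnet mask = 255.0.0.0
Last octet of IP: 4
Last octet of mask: 0
Network last octet = 4 AND 0 = 0

0


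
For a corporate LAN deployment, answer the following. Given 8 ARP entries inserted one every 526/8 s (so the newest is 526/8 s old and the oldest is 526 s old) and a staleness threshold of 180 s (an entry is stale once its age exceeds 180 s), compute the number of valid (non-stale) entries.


Ages are k * 526/8 s for k = 1..8 (spacing = 65.7500 s).
Entry k is valid iff k * 526/8 <= 180 iff k <= 8 * 180 / 526 = 2.7376
n_valid = floor(2.7376) = 2
(n_stale = 8 - 2 = 6)

2


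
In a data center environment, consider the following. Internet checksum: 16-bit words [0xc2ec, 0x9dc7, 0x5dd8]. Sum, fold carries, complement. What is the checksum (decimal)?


Given words: [0xc2ec, 0x9dc7, 0x5dd8]
Step 1: Sum all words
Raw sum = 49900 + 40391 + 24024 = 114315
Step 2: Fold carry: (48779 + 1) = 48780
One's complement = ~48780 & 0xFFFF = 16755

16755


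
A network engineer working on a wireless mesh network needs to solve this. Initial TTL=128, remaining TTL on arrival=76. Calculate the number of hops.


Given: initial TTL = 128, received TTL = 76
Hops = initial TTL - received TTL
Hops = 128 - 76 = 52

52


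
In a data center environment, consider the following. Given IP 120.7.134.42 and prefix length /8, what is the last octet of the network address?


Given: IP = 120.7.134.42, prefix = /8
Subnet mask = 255.0.0.0
Last octet of IP: 42
Last octet of mask: 0
Network last octet = 42 AND 0 = 0

0


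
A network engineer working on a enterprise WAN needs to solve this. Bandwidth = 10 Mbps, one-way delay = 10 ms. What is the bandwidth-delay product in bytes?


Given: bandwidth = 10 Mbps, delay = 10 ms
BDP in bits = 10 * 10^6 * 10 / 1000
BDP in bits = 100000
BDP in bytes = 100000 / 8 = 12500

12500


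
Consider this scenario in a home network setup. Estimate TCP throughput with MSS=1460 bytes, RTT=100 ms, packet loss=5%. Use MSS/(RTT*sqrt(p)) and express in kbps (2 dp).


Given: MSS = 1460 bytes, RTT = 100 ms, loss = 5%
RTT in seconds = 100 / 1000 = 0.1
Loss rate = 5% = 0.05
sqrt(loss) = sqrt(0.05) = 0.223606797750
Throughput (bytes/s) = 1460 / (0.1 * 0.223606797750) = 65293.1849
Throughput (kbps) = 65293.1849 * 8 / 1000 = 522.345480 -> 522.35 kbps (2 dp)

522.35


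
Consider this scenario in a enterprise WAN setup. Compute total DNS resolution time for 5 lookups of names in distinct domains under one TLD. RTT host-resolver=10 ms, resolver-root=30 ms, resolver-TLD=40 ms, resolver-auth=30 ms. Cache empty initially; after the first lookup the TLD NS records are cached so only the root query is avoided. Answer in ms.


Lookup 1 (cold cache): local + root + TLD + auth = 10 + 30 + 40 + 30 = 110 ms
Lookups 2..5 (TLD NS cached -> skip root; new domain -> still ask TLD and auth): local + TLD + auth = 10 + 40 + 30 = 80 ms each
Remaining 4 lookups: 4 * 80 = 320 ms
Total = 110 + 320 = 430 ms

430


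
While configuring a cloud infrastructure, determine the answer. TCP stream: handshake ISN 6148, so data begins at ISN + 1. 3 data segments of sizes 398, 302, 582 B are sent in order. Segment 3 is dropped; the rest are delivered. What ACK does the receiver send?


SYN uses sequence number 6148; first data byte = ISN + 1 = 6149.
Segment 1: SEQ = 6149, len = 398 B, covers [6149, 6546]
Segment 2: SEQ = 6547, len = 302 B, covers [6547, 6848]
Segment 3: SEQ = 6849, len = 582 B, covers [6849, 7430] [LOST]
In-order data received: bytes [6149, 6848] (segments 1..2).
Segment 3 missing -> gap begins at byte 6849.
Cumulative ACK = next expected in-order byte = 6149 + 398 + 302 = 6849

6849


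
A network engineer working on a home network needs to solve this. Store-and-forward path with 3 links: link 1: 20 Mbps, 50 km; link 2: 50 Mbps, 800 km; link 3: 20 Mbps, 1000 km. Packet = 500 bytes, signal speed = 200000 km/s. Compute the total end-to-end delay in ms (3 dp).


Packet = 500 bytes = 4000 bits. Store-and-forward: sum (t_trans + t_prop) per link.
Link 1: t_trans = 4000/(20*10^6) s = 0.2000 ms; t_prop = 50/200000 s = 0.2500 ms; subtotal = 0.4500 ms
Link 2: t_trans = 4000/(50*10^6) s = 0.0800 ms; t_prop = 800/200000 s = 4.0000 ms; subtotal = 4.0800 ms
Link 3: t_trans = 4000/(20*10^6) s = 0.2000 ms; t_prop = 1000/200000 s = 5.0000 ms; subtotal = 5.2000 ms
End-to-end = 0.4500 + 4.0800 + 5.2000 = 9.7300 ms -> 9.730 ms (3 dp)

9.730


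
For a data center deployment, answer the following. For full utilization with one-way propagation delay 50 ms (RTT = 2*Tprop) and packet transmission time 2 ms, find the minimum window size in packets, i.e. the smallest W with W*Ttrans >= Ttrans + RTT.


Given: Ttrans = 2 ms, RTT = 100 ms (= 2 * Tprop, Tprop = 50 ms)
Time until first ACK returns = Ttrans + RTT = 2 + 100 = 102 ms
Need W * Ttrans >= Ttrans + RTT  ->  W >= (Ttrans + RTT) / Ttrans
(Ttrans + RTT) / Ttrans = 102 / 2 = 51
W_min = ceil(51) = 51

51


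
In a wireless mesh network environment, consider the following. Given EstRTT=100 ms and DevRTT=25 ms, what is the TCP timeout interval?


Given: EstRTT = 100 ms, DevRTT = 25 ms
Timeout = EstRTT + 4 * DevRTT
4 * DevRTT = 4 * 25 = 100
Timeout = 100 + 100 = 200 ms

200


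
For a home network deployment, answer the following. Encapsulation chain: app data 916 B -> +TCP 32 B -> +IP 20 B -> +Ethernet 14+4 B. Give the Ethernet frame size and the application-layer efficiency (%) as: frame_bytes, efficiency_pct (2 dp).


TCP segment = 916 + 32 = 948 B
IP packet = 948 + 20 = 968 B
Ethernet frame = 968 + 14 + 4 = 986 B
Efficiency = app / frame = 916 / 986 = 0.929006 = 92.9006% -> 92.90% (2 dp)

986, 92.90


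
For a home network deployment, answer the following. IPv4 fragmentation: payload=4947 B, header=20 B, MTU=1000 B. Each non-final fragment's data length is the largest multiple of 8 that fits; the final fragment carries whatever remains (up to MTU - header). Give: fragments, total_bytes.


Max data per non-final fragment = floor((MTU - header)/8)*8 = floor((1000 - 20)/8)*8 = floor(980/8)*8 = 976 B
Final fragment needs no 8-byte alignment: it can carry up to MTU - header = 980 B
Non-final fragments needed = ceil((payload - 980) / 976) = ceil(3967/976) = ceil(4.0645) = 5
Number of fragments = 5 + 1 = 6
Fragment sizes (data): 5 * 976 B + 67 B (last, 67 <= 980 OK)
Total bytes sent = payload + n_frags * header = 4947 + 6*20 = 4947 + 120 = 5067 B

6, 5067


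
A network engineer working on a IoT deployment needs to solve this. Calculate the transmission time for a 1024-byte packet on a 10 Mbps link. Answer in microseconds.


Given: packet = 1024 bytes, bandwidth = 10 Mbps
Packet in bits = 1024 * 8 = 8192 bits
Bandwidth = 10 * 10^6 = 10000000 bps
Time = 8192 / 10000000 seconds
Time in us = 8192 * 10^6 / 10000000 = 819.2

819.2


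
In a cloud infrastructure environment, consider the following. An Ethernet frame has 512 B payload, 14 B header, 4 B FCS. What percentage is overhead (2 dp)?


Given: payload = 512 B, header = 14 B, trailer = 4 B
Overhead bytes = header + trailer = 14 + 4 = 18
Total frame = payload + overhead = 512 + 18 = 530
Overhead % = 18 / 530 * 100 = 3.3962% -> 3.40% (2 dp)

3.40


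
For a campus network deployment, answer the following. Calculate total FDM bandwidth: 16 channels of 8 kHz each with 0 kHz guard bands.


Given: 16 channels, 8 kHz each, guard = 0 kHz
Channel bandwidth = 16 * 8 = 128 kHz
Guard bands = 15 gaps * 0 kHz = 0 kHz
Total = 128 + 0 = 128 kHz

128


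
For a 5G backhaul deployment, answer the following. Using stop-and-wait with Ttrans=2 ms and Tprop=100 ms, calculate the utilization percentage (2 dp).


Given: Ttrans = 2 ms, Tprop = 100 ms
RTT = 2 * Tprop = 2 * 100 = 200 ms
U = Ttrans / (Ttrans + RTT)
U = 2 / (2 + 200)
U = 2 / 202 = 0.009901
U% = 0.99%

0.99


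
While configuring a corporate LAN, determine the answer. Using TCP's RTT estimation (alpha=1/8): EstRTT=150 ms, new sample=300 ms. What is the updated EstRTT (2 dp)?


Given: EstRTT = 150 ms, SampleRTT = 300 ms, alpha = 1/8
New EstRTT = (1 - alpha) * EstRTT + alpha * SampleRTT
(7/8) * 150 = 131.25
(1/8) * 300 = 37.5
New EstRTT = 131.25 + 37.5 = 168.75 ms -> 168.75 ms (2 dp)

168.75


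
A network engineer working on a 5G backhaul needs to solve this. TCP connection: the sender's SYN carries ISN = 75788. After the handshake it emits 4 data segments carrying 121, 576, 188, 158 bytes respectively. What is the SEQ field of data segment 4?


The SYN occupies sequence number ISN = 75788, so the first data byte is ISN + 1 = 75789.
SEQ of data segment i = (ISN + 1) + sum of payload sizes of segments 1..i-1.
Segment 1: SEQ = 75789, payload = 121 bytes
Segment 2: SEQ = 75910, payload = 576 bytes
Segment 3: SEQ = 76486, payload = 188 bytes
Segment 4: SEQ = 76674, payload = 158 bytes
SEQ of segment 4 = 75789 + 121 + 576 + 188 = 76674

76674


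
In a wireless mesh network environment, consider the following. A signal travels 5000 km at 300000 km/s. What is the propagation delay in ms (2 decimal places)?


Given: distance = 5000 km, speed = 300000 km/s
Delay = distance / speed = 5000 / 300000 seconds
Delay in ms = 5000 * 1000 / 300000
Delay = 16.6667 ms
Rounded to 2 dp = 16.67 ms

16.67


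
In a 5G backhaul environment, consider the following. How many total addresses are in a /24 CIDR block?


Given: CIDR prefix /24
Host bits = 32 - 24 = 8
Total addresses = 2^8 = 256

256


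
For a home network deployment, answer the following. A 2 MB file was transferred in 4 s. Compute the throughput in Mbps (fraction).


Given: file = 2 MB, time = 4 s
File in Mb = 2 * 8 = 16 Mb
Throughput = 16 / 4 Mbps
Throughput = 4 Mbps

4


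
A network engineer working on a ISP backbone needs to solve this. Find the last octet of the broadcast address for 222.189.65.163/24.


Given: IP = 222.189.65.163, prefix = /24
Host bits = 32 - 24 = 8
Network last octet = 163 AND mask = 0
Host part size = 2^8 - 1 = 255
Broadcast last octet = 0 OR 255 = 255

255


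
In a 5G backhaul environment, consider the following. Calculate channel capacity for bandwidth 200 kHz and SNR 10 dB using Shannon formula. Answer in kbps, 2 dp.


Given: B = 200 kHz, SNR = 10 dB
SNR linear = 10^(10/10) = 10
1 + SNR = 11
log2(11) = 3.4594316186
C = 200 * 1000 * 3.4594316186 = 691886.3237 bps
C = 691.886324 kbps -> 691.89 kbps (2 dp)

691.89


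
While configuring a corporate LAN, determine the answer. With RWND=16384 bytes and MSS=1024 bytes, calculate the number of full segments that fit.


Given: RWND = 16384 bytes, MSS = 1024 bytes
Full segments = floor(RWND / MSS)
Full segments = floor(16384 / 1024)
Full segments = floor(16.0) = 16

16


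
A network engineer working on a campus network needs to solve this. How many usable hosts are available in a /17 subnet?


Given: subnet mask /17
Host bits = 32 - 17 = 15
Total addresses = 2^15 = 32768
Usable hosts = 32768 - 2 (network + broadcast) = 32766

32766


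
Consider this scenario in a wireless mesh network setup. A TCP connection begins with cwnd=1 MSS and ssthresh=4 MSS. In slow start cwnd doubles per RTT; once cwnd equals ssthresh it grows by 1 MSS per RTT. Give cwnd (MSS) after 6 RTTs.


RTT 0: cwnd = 1 MSS (initial)
RTT 1: cwnd = 2 MSS (slow start, doubled)
RTT 2: cwnd = 4 MSS (slow start, doubled)
RTT 3: cwnd = 5 MSS (congestion avoidance, +1)
RTT 4: cwnd = 6 MSS (congestion avoidance, +1)
RTT 5: cwnd = 7 MSS (congestion avoidance, +1)
RTT 6: cwnd = 8 MSS (congestion avoidance, +1)

8


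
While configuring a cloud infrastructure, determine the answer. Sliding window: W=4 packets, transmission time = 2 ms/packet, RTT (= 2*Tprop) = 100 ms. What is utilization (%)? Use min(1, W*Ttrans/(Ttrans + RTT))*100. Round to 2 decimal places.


Given: W = 4, Ttrans = 2 ms, RTT = 100 ms (= 2 * Tprop, Tprop = 50 ms)
Cycle time = Ttrans + RTT = 2 + 100 = 102 ms (first packet sent until its ACK returns)
W * Ttrans = 4 * 2 = 8 ms of sending per cycle
W * Ttrans / (Ttrans + RTT) = 8 / 102 = 0.078431
U = min(1, 0.078431) = 0.078431
U% = 7.84%

7.84


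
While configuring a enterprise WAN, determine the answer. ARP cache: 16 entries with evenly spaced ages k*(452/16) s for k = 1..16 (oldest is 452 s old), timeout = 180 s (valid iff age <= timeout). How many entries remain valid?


Ages are k * 452/16 s for k = 1..16 (spacing = 28.2500 s).
Entry k is valid iff k * 452/16 <= 180 iff k <= 16 * 180 / 452 = 6.3717
n_valid = floor(6.3717) = 6
(n_stale = 16 - 6 = 10)

6


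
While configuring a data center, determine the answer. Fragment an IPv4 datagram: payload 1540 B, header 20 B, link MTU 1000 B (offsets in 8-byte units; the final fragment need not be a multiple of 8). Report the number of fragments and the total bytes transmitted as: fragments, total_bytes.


Max data per non-final fragment = floor((MTU - header)/8)*8 = floor((1000 - 20)/8)*8 = floor(980/8)*8 = 976 B
Final fragment needs no 8-byte alignment: it can carry up to MTU - header = 980 B
Non-final fragments needed = ceil((payload - 980) / 976) = ceil(560/976) = ceil(0.5738) = 1
Number of fragments = 1 + 1 = 2
Fragment sizes (data): 1 * 976 B + 564 B (last, 564 <= 980 OK)
Total bytes sent = payload + n_frags * header = 1540 + 2*20 = 1540 + 40 = 1580 B

2, 1580


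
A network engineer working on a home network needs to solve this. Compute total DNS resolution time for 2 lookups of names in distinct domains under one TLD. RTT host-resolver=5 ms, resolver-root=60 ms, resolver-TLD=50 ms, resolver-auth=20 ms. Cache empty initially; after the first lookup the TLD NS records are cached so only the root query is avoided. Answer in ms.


Lookup 1 (cold cache): local + root + TLD + auth = 5 + 60 + 50 + 20 = 135 ms
Lookups 2..2 (TLD NS cached -> skip root; new domain -> still ask TLD and auth): local + TLD + auth = 5 + 50 + 20 = 75 ms each
Remaining 1 lookups: 1 * 75 = 75 ms
Total = 135 + 75 = 210 ms

210


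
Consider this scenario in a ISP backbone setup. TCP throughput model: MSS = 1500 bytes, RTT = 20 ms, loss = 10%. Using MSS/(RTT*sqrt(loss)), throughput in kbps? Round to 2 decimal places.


Given: MSS = 1500 bytes, RTT = 20 ms, loss = 10%
RTT in seconds = 20 / 1000 = 0.02
Loss rate = 10% = 0.1
sqrt(loss) = sqrt(0.1) = 0.316227766017
Throughput (bytes/s) = 1500 / (0.02 * 0.316227766017) = 237170.8245
Throughput (kbps) = 237170.8245 * 8 / 1000 = 1897.366596 -> 1897.37 kbps (2 dp)

1897.37


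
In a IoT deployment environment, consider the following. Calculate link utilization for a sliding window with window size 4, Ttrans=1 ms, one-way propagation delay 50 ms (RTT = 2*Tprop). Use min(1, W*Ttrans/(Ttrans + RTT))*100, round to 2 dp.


Given: W = 4, Ttrans = 1 ms, RTT = 100 ms (= 2 * Tprop, Tprop = 50 ms)
Cycle time = Ttrans + RTT = 1 + 100 = 101 ms (first packet sent until its ACK returns)
W * Ttrans = 4 * 1 = 4 ms of sending per cycle
W * Ttrans / (Ttrans + RTT) = 4 / 101 = 0.039604
U = min(1, 0.039604) = 0.039604
U% = 3.96%

3.96


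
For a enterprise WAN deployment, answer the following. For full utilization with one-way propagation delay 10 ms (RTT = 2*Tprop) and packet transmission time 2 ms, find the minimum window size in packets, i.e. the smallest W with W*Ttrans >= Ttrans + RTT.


Given: Ttrans = 2 ms, RTT = 20 ms (= 2 * Tprop, Tprop = 10 ms)
Time until first ACK returns = Ttrans + RTT = 2 + 20 = 22 ms
Need W * Ttrans >= Ttrans + RTT  ->  W >= (Ttrans + RTT) / Ttrans
(Ttrans + RTT) / Ttrans = 22 / 2 = 11
W_min = ceil(11) = 11

11


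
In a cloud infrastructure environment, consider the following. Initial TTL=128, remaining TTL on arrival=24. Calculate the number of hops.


Given: initial TTL = 128, received TTL = 24
Hops = initial TTL - received TTL
Hops = 128 - 24 = 104

104


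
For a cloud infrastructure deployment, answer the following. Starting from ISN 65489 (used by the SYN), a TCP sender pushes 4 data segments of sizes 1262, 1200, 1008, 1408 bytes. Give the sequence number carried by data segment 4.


The SYN occupies sequence number ISN = 65489, so the first data byte is ISN + 1 = 65490.
SEQ of data segment i = (ISN + 1) + sum of payload sizes of segments 1..i-1.
Segment 1: SEQ = 65490, payload = 1262 bytes
Segment 2: SEQ = 66752, payload = 1200 bytes
Segment 3: SEQ = 67952, payload = 1008 bytes
Segment 4: SEQ = 68960, payload = 1408 bytes
SEQ of segment 4 = 65490 + 1262 + 1200 + 1008 = 68960

68960


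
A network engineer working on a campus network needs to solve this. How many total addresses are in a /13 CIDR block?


Given: CIDR prefix /13
Host bits = 32 - 13 = 19
Total addresses = 2^19 = 524288

524288


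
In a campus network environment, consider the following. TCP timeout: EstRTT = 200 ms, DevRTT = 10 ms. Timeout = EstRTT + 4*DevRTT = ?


Given: EstRTT = 200 ms, DevRTT = 10 ms
Timeout = EstRTT + 4 * DevRTT
4 * DevRTT = 4 * 10 = 40
Timeout = 200 + 40 = 240 ms

240


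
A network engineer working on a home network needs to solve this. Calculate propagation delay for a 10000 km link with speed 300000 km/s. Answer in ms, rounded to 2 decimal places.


Given: distance = 10000 km, speed = 300000 km/s
Delay = distance / speed = 10000 / 300000 seconds
Delay in ms = 10000 * 1000 / 300000
Delay = 33.3333 ms
Rounded to 2 dp = 33.33 ms

33.33


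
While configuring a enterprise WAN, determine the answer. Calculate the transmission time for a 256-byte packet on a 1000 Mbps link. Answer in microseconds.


Given: packet = 256 bytes, bandwidth = 1000 Mbps
Packet in bits = 256 * 8 = 2048 bits
Bandwidth = 1000 * 10^6 = 1000000000 bps
Time = 2048 / 1000000000 seconds
Time in us = 2048 * 10^6 / 1000000000 = 2.048

2.048


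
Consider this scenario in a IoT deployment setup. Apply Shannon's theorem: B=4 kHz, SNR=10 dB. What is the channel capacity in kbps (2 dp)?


Given: B = 4 kHz, SNR = 10 dB
SNR linear = 10^(10/10) = 10
1 + SNR = 11
log2(11) = 3.4594316186
C = 4 * 1000 * 3.4594316186 = 13837.7265 bps
C = 13.837726 kbps -> 13.84 kbps (2 dp)

13.84


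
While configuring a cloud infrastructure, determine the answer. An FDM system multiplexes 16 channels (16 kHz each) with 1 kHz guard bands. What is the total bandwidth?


Given: 16 channels, 16 kHz each, guard = 1 kHz
Channel bandwidth = 16 * 16 = 256 kHz
Guard bands = 15 gaps * 1 kHz = 15 kHz
Total = 256 + 15 = 271 kHz

271


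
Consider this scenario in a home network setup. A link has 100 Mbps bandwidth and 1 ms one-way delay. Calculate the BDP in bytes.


Given: bandwidth = 100 Mbps, delay = 1 ms
BDP in bits = 100 * 10^6 * 1 / 1000
BDP in bits = 100000
BDP in bytes = 100000 / 8 = 12500

12500


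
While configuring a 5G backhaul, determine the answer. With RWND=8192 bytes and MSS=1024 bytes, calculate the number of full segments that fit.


Given: RWND = 8192 bytes, MSS = 1024 bytes
Full segments = floor(RWND / MSS)
Full segments = floor(8192 / 1024)
Full segments = floor(8.0) = 8

8


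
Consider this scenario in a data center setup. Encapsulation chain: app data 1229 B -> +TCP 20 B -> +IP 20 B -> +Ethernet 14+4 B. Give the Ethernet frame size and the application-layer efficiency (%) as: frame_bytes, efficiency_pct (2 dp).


TCP segment = 1229 + 20 = 1249 B
IP packet = 1249 + 20 = 1269 B
Ethernet frame = 1269 + 14 + 4 = 1287 B
Efficiency = app / frame = 1229 / 1287 = 0.954934 = 95.4934% -> 95.49% (2 dp)

1287, 95.49


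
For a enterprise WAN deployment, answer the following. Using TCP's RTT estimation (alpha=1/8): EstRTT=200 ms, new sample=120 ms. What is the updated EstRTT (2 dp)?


Given: EstRTT = 200 ms, SampleRTT = 120 ms, alpha = 1/8
New EstRTT = (1 - alpha) * EstRTT + alpha * SampleRTT
(7/8) * 200 = 175
(1/8) * 120 = 15
New EstRTT = 175 + 15 = 190 ms -> 190.00 ms (2 dp)

190.00


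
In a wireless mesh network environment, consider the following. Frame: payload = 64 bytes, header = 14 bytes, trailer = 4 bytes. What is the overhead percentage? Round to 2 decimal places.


Given: payload = 64 B, header = 14 B, trailer = 4 B
Overhead bytes = header + trailer = 14 + 4 = 18
Total frame = payload + overhead = 64 + 18 = 82
Overhead % = 18 / 82 * 100 = 21.9512% -> 21.95% (2 dp)

21.95


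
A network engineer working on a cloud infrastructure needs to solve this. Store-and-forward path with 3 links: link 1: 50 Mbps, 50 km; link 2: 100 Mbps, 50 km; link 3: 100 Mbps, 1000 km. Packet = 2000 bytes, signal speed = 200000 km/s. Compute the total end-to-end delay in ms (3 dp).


Packet = 2000 bytes = 16000 bits. Store-and-forward: sum (t_trans + t_prop) per link.
Link 1: t_trans = 16000/(50*10^6) s = 0.3200 ms; t_prop = 50/200000 s = 0.2500 ms; subtotal = 0.5700 ms
Link 2: t_trans = 16000/(100*10^6) s = 0.1600 ms; t_prop = 50/200000 s = 0.2500 ms; subtotal = 0.4100 ms
Link 3: t_trans = 16000/(100*10^6) s = 0.1600 ms; t_prop = 1000/200000 s = 5.0000 ms; subtotal = 5.1600 ms
End-to-end = 0.5700 + 0.4100 + 5.1600 = 6.1400 ms -> 6.140 ms (3 dp)

6.140


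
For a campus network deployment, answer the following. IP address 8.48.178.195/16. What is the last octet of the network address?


Given: IP = 8.48.178.195, prefix = /16
Subnet mask = 255.255.0.0
Last octet of IP: 195
Last octet of mask: 0
Network last octet = 195 AND 0 = 0

0


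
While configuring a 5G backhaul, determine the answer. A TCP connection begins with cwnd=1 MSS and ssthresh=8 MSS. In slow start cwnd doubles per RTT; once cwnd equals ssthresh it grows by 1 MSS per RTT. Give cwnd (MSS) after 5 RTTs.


RTT 0: cwnd = 1 MSS (initial)
RTT 1: cwnd = 2 MSS (slow start, doubled)
RTT 2: cwnd = 4 MSS (slow start, doubled)
RTT 3: cwnd = 8 MSS (slow start, doubled)
RTT 4: cwnd = 9 MSS (congestion avoidance, +1)
RTT 5: cwnd = 10 MSS (congestion avoidance, +1)

10


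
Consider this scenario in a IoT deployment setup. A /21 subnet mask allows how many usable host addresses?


Given: subnet mask /21
Host bits = 32 - 21 = 11
Total addresses = 2^11 = 2048
Usable hosts = 2048 - 2 (network + broadcast) = 2046

2046


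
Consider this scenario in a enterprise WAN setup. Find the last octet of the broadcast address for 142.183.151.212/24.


Given: IP = 142.183.151.212, prefix = /24
Host bits = 32 - 24 = 8
Network last octet = 212 AND mask = 0
Host part size = 2^8 - 1 = 255
Broadcast last octet = 0 OR 255 = 255

255


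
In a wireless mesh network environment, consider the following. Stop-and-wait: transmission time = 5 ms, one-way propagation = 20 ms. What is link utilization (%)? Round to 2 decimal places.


Given: Ttrans = 5 ms, Tprop = 20 ms
RTT = 2 * Tprop = 2 * 20 = 40 ms
U = Ttrans / (Ttrans + RTT)
U = 5 / (5 + 40)
U = 5 / 45 = 0.111111
U% = 11.11%

11.11


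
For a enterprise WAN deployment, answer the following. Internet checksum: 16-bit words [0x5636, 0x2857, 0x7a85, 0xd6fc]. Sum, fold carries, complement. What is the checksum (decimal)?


Given words: [0x5636, 0x2857, 0x7a85, 0xd6fc]
Step 1: Sum all words
Raw sum = 22070 + 10327 + 31365 + 55036 = 118798
Step 2: Fold carry: (53262 + 1) = 53263
One's complement = ~53263 & 0xFFFF = 12272

12272


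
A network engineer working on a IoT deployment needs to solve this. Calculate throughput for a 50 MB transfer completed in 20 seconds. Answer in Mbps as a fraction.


Given: file = 50 MB, time = 20 s
File in Mb = 50 * 8 = 400 Mb
Throughput = 400 / 20 Mbps
Throughput = 20 Mbps

20


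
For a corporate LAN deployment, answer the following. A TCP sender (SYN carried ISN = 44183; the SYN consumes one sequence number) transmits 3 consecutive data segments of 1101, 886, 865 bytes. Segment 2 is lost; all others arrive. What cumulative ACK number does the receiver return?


SYN uses sequence number 44183; first data byte = ISN + 1 = 44184.
Segment 1: SEQ = 44184, len = 1101 B, covers [44184, 45284]
Segment 2: SEQ = 45285, len = 886 B, covers [45285, 46170] [LOST]
Segment 3: SEQ = 46171, len = 865 B, covers [46171, 47035]
In-order data received: bytes [44184, 45284] (segments 1..1).
Segment 2 missing -> gap begins at byte 45285; later segments buffered out of order.
Cumulative ACK = next expected in-order byte = 44184 + 1101 = 45285

45285


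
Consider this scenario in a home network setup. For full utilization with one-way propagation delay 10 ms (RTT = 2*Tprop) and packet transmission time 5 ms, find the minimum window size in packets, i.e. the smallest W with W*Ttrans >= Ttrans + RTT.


Given: Ttrans = 5 ms, RTT = 20 ms (= 2 * Tprop, Tprop = 10 ms)
Time until first ACK returns = Ttrans + RTT = 5 + 20 = 25 ms
Need W * Ttrans >= Ttrans + RTT  ->  W >= (Ttrans + RTT) / Ttrans
(Ttrans + RTT) / Ttrans = 25 / 5 = 5
W_min = ceil(5) = 5

5


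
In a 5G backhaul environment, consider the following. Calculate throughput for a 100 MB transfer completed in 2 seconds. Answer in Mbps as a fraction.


Given: file = 100 MB, time = 2 s
File in Mb = 100 * 8 = 800 Mb
Throughput = 800 / 2 Mbps
Throughput = 400 Mbps

400


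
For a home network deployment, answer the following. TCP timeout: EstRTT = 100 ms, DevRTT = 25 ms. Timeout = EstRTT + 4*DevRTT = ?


Given: EstRTT = 100 ms, DevRTT = 25 ms
Timeout = EstRTT + 4 * DevRTT
4 * DevRTT = 4 * 25 = 100
Timeout = 100 + 100 = 200 ms

200


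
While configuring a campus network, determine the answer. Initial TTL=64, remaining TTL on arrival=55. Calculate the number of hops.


Given: initial TTL = 64, received TTL = 55
Hops = initial TTL - received TTL
Hops = 64 - 55 = 9

9


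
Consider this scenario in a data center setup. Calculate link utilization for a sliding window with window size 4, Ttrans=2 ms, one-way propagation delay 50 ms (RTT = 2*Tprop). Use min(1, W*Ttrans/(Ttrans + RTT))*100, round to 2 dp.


Given: W = 4, Ttrans = 2 ms, RTT = 100 ms (= 2 * Tprop, Tprop = 50 ms)
Cycle time = Ttrans + RTT = 2 + 100 = 102 ms (first packet sent until its ACK returns)
W * Ttrans = 4 * 2 = 8 ms of sending per cycle
W * Ttrans / (Ttrans + RTT) = 8 / 102 = 0.078431
U = min(1, 0.078431) = 0.078431
U% = 7.84%

7.84


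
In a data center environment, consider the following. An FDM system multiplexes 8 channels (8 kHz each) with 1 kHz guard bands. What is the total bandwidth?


Given: 8 channels, 8 kHz each, guard = 1 kHz
Channel bandwidth = 8 * 8 = 64 kHz
Guard bands = 7 gaps * 1 kHz = 7 kHz
Total = 64 + 7 = 71 kHz

71


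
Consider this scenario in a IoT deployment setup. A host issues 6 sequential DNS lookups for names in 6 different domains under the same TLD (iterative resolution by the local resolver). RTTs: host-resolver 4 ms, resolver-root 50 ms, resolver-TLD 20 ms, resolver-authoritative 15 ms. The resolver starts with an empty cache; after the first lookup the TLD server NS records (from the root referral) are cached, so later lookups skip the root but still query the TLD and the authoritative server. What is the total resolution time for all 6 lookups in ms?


Lookup 1 (cold cache): local + root + TLD + auth = 4 + 50 + 20 + 15 = 89 ms
Lookups 2..6 (TLD NS cached -> skip root; new domain -> still ask TLD and auth): local + TLD + auth = 4 + 20 + 15 = 39 ms each
Remaining 5 lookups: 5 * 39 = 195 ms
Total = 89 + 195 = 284 ms

284


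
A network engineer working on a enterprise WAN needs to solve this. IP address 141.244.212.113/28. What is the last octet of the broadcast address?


Given: IP = 141.244.212.113, prefix = /28
Host bits = 32 - 28 = 4
Network last octet = 113 AND mask = 112
Host part size = 2^4 - 1 = 15
Broadcast last octet = 112 OR 15 = 127

127


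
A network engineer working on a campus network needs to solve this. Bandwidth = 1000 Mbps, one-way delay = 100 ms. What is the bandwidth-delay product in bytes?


Given: bandwidth = 1000 Mbps, delay = 100 ms
BDP in bits = 1000 * 10^6 * 100 / 1000
BDP in bits = 100000000
BDP in bytes = 100000000 / 8 = 12500000

12500000


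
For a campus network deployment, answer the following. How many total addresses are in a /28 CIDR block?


Given: CIDR prefix /28
Host bits = 32 - 28 = 4
Total addresses = 2^4 = 16

16


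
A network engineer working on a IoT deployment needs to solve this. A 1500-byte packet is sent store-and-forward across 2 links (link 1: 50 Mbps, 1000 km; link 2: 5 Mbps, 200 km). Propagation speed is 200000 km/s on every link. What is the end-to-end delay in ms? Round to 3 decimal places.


Packet = 1500 bytes = 12000 bits. Store-and-forward: sum (t_trans + t_prop) per link.
Link 1: t_trans = 12000/(50*10^6) s = 0.2400 ms; t_prop = 1000/200000 s = 5.0000 ms; subtotal = 5.2400 ms
Link 2: t_trans = 12000/(5*10^6) s = 2.4000 ms; t_prop = 200/200000 s = 1.0000 ms; subtotal = 3.4000 ms
End-to-end = 5.2400 + 3.4000 = 8.6400 ms -> 8.640 ms (3 dp)

8.640


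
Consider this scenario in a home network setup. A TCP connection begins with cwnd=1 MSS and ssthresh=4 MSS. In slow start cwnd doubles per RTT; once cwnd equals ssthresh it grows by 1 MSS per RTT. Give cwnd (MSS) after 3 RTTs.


RTT 0: cwnd = 1 MSS (initial)
RTT 1: cwnd = 2 MSS (slow start, doubled)
RTT 2: cwnd = 4 MSS (slow start, doubled)
RTT 3: cwnd = 5 MSS (congestion avoidance, +1)

5


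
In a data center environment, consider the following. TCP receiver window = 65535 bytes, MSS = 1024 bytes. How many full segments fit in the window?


Given: RWND = 65535 bytes, MSS = 1024 bytes
Full segments = floor(RWND / MSS)
Full segments = floor(65535 / 1024)
Full segments = floor(63.999) = 63

63


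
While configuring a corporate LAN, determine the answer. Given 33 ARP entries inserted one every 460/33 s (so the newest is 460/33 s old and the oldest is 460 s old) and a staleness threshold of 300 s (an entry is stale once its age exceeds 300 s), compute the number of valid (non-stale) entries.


Ages are k * 460/33 s for k = 1..33 (spacing = 13.9394 s).
Entry k is valid iff k * 460/33 <= 300 iff k <= 33 * 300 / 460 = 21.5217
n_valid = floor(21.5217) = 21
(n_stale = 33 - 21 = 12)

21


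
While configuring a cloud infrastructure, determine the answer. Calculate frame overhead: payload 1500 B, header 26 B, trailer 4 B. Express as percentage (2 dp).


Given: payload = 1500 B, header = 26 B, trailer = 4 B
Overhead bytes = header + trailer = 26 + 4 = 30
Total frame = payload + overhead = 1500 + 30 = 1530
Overhead % = 30 / 1530 * 100 = 1.9608% -> 1.96% (2 dp)

1.96


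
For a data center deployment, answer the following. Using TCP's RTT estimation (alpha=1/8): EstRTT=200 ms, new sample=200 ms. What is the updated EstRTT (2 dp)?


Given: EstRTT = 200 ms, SampleRTT = 200 ms, alpha = 1/8
New EstRTT = (1 - alpha) * EstRTT + alpha * SampleRTT
(7/8) * 200 = 175
(1/8) * 200 = 25
New EstRTT = 175 + 25 = 200 ms -> 200.00 ms (2 dp)

200.00


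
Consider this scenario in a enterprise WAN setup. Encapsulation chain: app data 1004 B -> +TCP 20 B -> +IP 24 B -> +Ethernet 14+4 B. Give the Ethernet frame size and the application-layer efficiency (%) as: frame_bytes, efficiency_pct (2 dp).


TCP segment = 1004 + 20 = 1024 B
IP packet = 1024 + 24 = 1048 B
Ethernet frame = 1048 + 14 + 4 = 1066 B
Efficiency = app / frame = 1004 / 1066 = 0.941839 = 94.1839% -> 94.18% (2 dp)

1066, 94.18


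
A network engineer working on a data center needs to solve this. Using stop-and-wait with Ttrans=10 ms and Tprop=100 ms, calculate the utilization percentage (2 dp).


Given: Ttrans = 10 ms, Tprop = 100 ms
RTT = 2 * Tprop = 2 * 100 = 200 ms
U = Ttrans / (Ttrans + RTT)
U = 10 / (10 + 200)
U = 10 / 210 = 0.047619
U% = 4.76%

4.76


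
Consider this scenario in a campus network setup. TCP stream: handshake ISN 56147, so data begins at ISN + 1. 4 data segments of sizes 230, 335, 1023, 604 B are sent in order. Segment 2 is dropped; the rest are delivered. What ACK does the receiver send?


SYN uses sequence number 56147; first data byte = ISN + 1 = 56148.
Segment 1: SEQ = 56148, len = 230 B, covers [56148, 56377]
Segment 2: SEQ = 56378, len = 335 B, covers [56378, 56712] [LOST]
Segment 3: SEQ = 56713, len = 1023 B, covers [56713, 57735]
Segment 4: SEQ = 57736, len = 604 B, covers [57736, 58339]
In-order data received: bytes [56148, 56377] (segments 1..1).
Segment 2 missing -> gap begins at byte 56378; later segments buffered out of order.
Cumulative ACK = next expected in-order byte = 56148 + 230 = 56378

56378


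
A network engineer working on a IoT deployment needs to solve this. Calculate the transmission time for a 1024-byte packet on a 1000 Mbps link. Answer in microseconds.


Given: packet = 1024 bytes, bandwidth = 1000 Mbps
Packet in bits = 1024 * 8 = 8192 bits
Bandwidth = 1000 * 10^6 = 1000000000 bps
Time = 8192 / 1000000000 seconds
Time in us = 8192 * 10^6 / 1000000000 = 8.192

8.192


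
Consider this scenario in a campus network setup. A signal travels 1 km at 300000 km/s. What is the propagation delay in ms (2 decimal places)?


Given: distance = 1 km, speed = 300000 km/s
Delay = distance / speed = 1 / 300000 seconds
Delay in ms = 1 * 1000 / 300000
Delay = 0.0033 ms
Rounded to 2 dp = 0.00 ms

0.00


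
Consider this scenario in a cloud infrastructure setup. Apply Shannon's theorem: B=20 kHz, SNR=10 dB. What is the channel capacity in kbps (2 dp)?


Given: B = 20 kHz, SNR = 10 dB
SNR linear = 10^(10/10) = 10
1 + SNR = 11
log2(11) = 3.4594316186
C = 20 * 1000 * 3.4594316186 = 69188.6324 bps
C = 69.188632 kbps -> 69.19 kbps (2 dp)

69.19


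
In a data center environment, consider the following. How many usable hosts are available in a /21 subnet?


Given: subnet mask /21
Host bits = 32 - 21 = 11
Total addresses = 2^11 = 2048
Usable hosts = 2048 - 2 (network + broadcast) = 2046

2046


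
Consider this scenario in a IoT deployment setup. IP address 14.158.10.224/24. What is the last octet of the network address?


Given: IP = 14.158.10.224, prefix = /24
Subnet mask = 255.255.255.0
Last octet of IP: 224
Last octet of mask: 0
Network last octet = 224 AND 0 = 0

0


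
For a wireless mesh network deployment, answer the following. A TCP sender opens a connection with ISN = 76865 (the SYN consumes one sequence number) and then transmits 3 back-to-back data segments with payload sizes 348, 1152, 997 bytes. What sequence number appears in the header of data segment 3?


The SYN occupies sequence number ISN = 76865, so the first data byte is ISN + 1 = 76866.
SEQ of data segment i = (ISN + 1) + sum of payload sizes of segments 1..i-1.
Segment 1: SEQ = 76866, payload = 348 bytes
Segment 2: SEQ = 77214, payload = 1152 bytes
Segment 3: SEQ = 78366, payload = 997 bytes
SEQ of segment 3 = 76866 + 348 + 1152 = 78366

78366


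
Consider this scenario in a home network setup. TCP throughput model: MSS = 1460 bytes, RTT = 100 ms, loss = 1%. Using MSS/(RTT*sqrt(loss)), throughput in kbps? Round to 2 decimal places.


Given: MSS = 1460 bytes, RTT = 100 ms, loss = 1%
RTT in seconds = 100 / 1000 = 0.1
Loss rate = 1% = 0.01
sqrt(loss) = sqrt(0.01) = 0.1
Throughput (bytes/s) = 1460 / (0.1 * 0.1) = 146000.0000
Throughput (kbps) = 146000.0000 * 8 / 1000 = 1168.000000 -> 1168.00 kbps (2 dp)

1168.00


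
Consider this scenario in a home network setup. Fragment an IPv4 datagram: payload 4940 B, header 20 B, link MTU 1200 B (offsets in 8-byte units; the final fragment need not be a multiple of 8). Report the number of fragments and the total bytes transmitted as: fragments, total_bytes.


Max data per non-final fragment = floor((MTU - header)/8)*8 = floor((1200 - 20)/8)*8 = floor(1180/8)*8 = 1176 B
Final fragment needs no 8-byte alignment: it can carry up to MTU - header = 1180 B
Non-final fragments needed = ceil((payload - 1180) / 1176) = ceil(3760/1176) = ceil(3.1973) = 4
Number of fragments = 4 + 1 = 5
Fragment sizes (data): 4 * 1176 B + 236 B (last, 236 <= 1180 OK)
Total bytes sent = payload + n_frags * header = 4940 + 5*20 = 4940 + 100 = 5040 B

5, 5040


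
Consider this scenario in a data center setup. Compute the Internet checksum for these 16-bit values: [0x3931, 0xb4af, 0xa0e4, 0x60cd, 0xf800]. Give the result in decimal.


Given words: [0x3931, 0xb4af, 0xa0e4, 0x60cd, 0xf800]
Step 1: Sum all words
Raw sum = 14641 + 46255 + 41188 + 24781 + 63488 = 190353
Step 2: Fold carry: (59281 + 2) = 59283
One's complement = ~59283 & 0xFFFF = 6252

6252


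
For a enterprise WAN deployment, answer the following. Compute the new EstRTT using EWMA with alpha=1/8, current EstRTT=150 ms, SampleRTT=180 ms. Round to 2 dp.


Given: EstRTT = 150 ms, SampleRTT = 180 ms, alpha = 1/8
New EstRTT = (1 - alpha) * EstRTT + alpha * SampleRTT
(7/8) * 150 = 131.25
(1/8) * 180 = 22.5
New EstRTT = 131.25 + 22.5 = 153.75 ms -> 153.75 ms (2 dp)

153.75


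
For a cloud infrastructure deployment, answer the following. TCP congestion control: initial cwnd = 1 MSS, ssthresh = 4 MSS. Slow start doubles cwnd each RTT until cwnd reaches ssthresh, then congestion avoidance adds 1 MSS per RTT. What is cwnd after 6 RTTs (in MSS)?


RTT 0: cwnd = 1 MSS (initial)
RTT 1: cwnd = 2 MSS (slow start, doubled)
RTT 2: cwnd = 4 MSS (slow start, doubled)
RTT 3: cwnd = 5 MSS (congestion avoidance, +1)
RTT 4: cwnd = 6 MSS (congestion avoidance, +1)
RTT 5: cwnd = 7 MSS (congestion avoidance, +1)
RTT 6: cwnd = 8 MSS (congestion avoidance, +1)

8


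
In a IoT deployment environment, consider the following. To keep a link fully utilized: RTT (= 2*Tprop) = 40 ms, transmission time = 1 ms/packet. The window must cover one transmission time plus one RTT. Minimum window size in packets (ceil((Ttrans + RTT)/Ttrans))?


Given: Ttrans = 1 ms, RTT = 40 ms (= 2 * Tprop, Tprop = 20 ms)
Time until first ACK returns = Ttrans + RTT = 1 + 40 = 41 ms
Need W * Ttrans >= Ttrans + RTT  ->  W >= (Ttrans + RTT) / Ttrans
(Ttrans + RTT) / Ttrans = 41 / 1 = 41
W_min = ceil(41) = 41

41


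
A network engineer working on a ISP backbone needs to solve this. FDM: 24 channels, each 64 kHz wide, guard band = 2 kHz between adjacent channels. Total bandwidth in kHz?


Given: 24 channels, 64 kHz each, guard = 2 kHz
Channel bandwidth = 24 * 64 = 1536 kHz
Guard bands = 23 gaps * 2 kHz = 46 kHz
Total = 1536 + 46 = 1582 kHz

1582


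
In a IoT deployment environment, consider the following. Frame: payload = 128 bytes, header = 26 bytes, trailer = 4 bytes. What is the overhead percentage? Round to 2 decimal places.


Given: payload = 128 B, header = 26 B, trailer = 4 B
Overhead bytes = header + trailer = 26 + 4 = 30
Total frame = payload + overhead = 128 + 30 = 158
Overhead % = 30 / 158 * 100 = 18.9873% -> 18.99% (2 dp)

18.99


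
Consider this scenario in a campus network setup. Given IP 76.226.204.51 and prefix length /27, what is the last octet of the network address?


Given: IP = 76.226.204.51, prefix = /27
Subnet mask = 255.255.255.224
Last octet of IP: 51
Last octet of mask: 224
Network last octet = 51 AND 224 = 32

32


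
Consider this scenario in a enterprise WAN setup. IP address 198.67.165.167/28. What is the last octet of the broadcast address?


Given: IP = 198.67.165.167, prefix = /28
Host bits = 32 - 28 = 4
Network last octet = 167 AND mask = 160
Host part size = 2^4 - 1 = 15
Broadcast last octet = 160 OR 15 = 175

175


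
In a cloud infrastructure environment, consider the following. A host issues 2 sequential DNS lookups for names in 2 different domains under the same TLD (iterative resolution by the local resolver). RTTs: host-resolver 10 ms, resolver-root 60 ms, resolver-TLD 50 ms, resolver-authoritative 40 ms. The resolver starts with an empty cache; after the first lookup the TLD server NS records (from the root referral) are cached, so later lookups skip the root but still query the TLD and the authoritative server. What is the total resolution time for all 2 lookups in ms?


Lookup 1 (cold cache): local + root + TLD + auth = 10 + 60 + 50 + 40 = 160 ms
Lookups 2..2 (TLD NS cached -> skip root; new domain -> still ask TLD and auth): local + TLD + auth = 10 + 50 + 40 = 100 ms each
Remaining 1 lookups: 1 * 100 = 100 ms
Total = 160 + 100 = 260 ms

260


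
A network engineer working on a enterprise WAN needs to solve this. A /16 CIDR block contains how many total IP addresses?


Given: CIDR prefix /16
Host bits = 32 - 16 = 16
Total addresses = 2^16 = 65536

65536
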